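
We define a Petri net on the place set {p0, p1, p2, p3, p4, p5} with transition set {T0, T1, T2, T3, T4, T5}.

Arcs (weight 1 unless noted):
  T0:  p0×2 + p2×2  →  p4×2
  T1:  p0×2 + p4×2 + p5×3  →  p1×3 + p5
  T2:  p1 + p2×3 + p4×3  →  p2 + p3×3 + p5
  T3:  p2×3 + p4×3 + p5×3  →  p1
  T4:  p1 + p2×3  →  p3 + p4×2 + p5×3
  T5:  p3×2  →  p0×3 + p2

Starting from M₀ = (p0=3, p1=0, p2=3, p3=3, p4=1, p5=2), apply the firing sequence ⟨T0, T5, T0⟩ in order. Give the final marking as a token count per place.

step 1: fire T0:  (p0=3, p1=0, p2=3, p3=3, p4=1, p5=2) → (p0=1, p1=0, p2=1, p3=3, p4=3, p5=2)
step 2: fire T5:  (p0=1, p1=0, p2=1, p3=3, p4=3, p5=2) → (p0=4, p1=0, p2=2, p3=1, p4=3, p5=2)
step 3: fire T0:  (p0=4, p1=0, p2=2, p3=1, p4=3, p5=2) → (p0=2, p1=0, p2=0, p3=1, p4=5, p5=2)

(p0=2, p1=0, p2=0, p3=1, p4=5, p5=2)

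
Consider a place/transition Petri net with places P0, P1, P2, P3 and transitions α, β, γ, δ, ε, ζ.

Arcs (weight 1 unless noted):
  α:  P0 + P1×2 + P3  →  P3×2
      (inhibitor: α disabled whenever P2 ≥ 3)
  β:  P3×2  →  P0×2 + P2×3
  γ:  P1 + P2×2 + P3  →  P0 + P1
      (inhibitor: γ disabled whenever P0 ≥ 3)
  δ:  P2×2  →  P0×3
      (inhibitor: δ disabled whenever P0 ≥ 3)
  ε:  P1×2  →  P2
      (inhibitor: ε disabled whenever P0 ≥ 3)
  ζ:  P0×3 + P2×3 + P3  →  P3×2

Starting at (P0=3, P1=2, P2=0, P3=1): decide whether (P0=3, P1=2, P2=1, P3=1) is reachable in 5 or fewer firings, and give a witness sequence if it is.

NO — not reachable within 5 firings

depth 0: 1 marking
depth 1: 2 markings reached so far
depth 2: 3 markings reached so far
depth 3: 3 markings reached so far
(frontier empty at depth 3; search complete)
target is not among the 3 markings reachable within 5 steps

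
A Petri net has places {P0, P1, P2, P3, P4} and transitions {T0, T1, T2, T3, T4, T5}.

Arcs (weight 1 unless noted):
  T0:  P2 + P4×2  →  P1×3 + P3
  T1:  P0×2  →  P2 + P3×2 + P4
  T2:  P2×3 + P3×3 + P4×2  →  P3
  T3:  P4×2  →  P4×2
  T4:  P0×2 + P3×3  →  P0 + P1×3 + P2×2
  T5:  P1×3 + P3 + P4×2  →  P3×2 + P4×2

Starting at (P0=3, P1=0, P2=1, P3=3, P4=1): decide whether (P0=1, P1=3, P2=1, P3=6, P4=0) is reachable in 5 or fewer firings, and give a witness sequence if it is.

YES — reachable via ⟨T1, T0⟩ (2 firings)

step 1: fire T1:  (P0=3, P1=0, P2=1, P3=3, P4=1) → (P0=1, P1=0, P2=2, P3=5, P4=2)
step 2: fire T0:  (P0=1, P1=0, P2=2, P3=5, P4=2) → (P0=1, P1=3, P2=1, P3=6, P4=0)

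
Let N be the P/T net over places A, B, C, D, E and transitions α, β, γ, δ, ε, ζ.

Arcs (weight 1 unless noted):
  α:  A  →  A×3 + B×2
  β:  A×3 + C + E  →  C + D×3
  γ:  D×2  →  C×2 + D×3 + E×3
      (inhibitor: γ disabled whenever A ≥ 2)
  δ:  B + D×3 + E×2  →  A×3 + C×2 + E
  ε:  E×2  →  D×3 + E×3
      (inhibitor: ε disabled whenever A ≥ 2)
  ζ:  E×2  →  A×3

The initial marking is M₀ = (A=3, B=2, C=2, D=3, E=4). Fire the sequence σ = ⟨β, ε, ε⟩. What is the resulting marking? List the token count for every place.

(A=0, B=2, C=2, D=12, E=5)

step 1: fire β:  (A=3, B=2, C=2, D=3, E=4) → (A=0, B=2, C=2, D=6, E=3)
step 2: fire ε:  (A=0, B=2, C=2, D=6, E=3) → (A=0, B=2, C=2, D=9, E=4)
step 3: fire ε:  (A=0, B=2, C=2, D=9, E=4) → (A=0, B=2, C=2, D=12, E=5)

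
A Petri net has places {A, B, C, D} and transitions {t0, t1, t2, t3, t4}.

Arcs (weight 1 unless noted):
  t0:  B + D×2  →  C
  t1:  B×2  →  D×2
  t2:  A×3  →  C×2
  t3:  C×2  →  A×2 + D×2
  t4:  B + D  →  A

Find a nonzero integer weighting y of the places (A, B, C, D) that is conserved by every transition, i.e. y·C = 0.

y = (A:2, B:1, C:3, D:1)

Incidence matrix C (rows=places, cols=transitions):
       t0   t1   t2   t3   t4
    A   0    0   -3    2    1
    B  -1   -2    0    0   -1
    C   1    0    2   -2    0
    D  -2    2    0    2   -1

Candidate y = [2, 1, 3, 1]; check y·C column-wise:
  col t0: 2·0 + 1·-1 + 3·1 + 1·-2 = 0
  col t1: 2·0 + 1·-2 + 3·0 + 1·2 = 0
  col t2: 2·-3 + 1·0 + 3·2 + 1·0 = 0
  col t3: 2·2 + 1·0 + 3·-2 + 1·2 = 0
  col t4: 2·1 + 1·-1 + 3·0 + 1·-1 = 0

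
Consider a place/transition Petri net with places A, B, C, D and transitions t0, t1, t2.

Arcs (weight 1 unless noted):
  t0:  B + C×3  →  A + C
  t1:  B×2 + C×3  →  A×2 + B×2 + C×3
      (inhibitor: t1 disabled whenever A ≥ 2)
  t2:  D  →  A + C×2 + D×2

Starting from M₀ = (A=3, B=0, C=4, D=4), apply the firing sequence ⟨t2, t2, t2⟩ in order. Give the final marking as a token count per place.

step 1: fire t2:  (A=3, B=0, C=4, D=4) → (A=4, B=0, C=6, D=5)
step 2: fire t2:  (A=4, B=0, C=6, D=5) → (A=5, B=0, C=8, D=6)
step 3: fire t2:  (A=5, B=0, C=8, D=6) → (A=6, B=0, C=10, D=7)

(A=6, B=0, C=10, D=7)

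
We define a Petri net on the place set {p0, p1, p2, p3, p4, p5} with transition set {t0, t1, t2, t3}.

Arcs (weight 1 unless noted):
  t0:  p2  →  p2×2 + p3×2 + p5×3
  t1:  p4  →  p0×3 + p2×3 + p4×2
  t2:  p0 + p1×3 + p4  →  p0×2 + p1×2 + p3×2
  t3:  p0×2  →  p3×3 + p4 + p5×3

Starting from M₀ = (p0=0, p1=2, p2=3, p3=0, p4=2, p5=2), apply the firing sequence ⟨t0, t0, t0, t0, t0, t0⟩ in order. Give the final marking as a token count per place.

step 1: fire t0:  (p0=0, p1=2, p2=3, p3=0, p4=2, p5=2) → (p0=0, p1=2, p2=4, p3=2, p4=2, p5=5)
step 2: fire t0:  (p0=0, p1=2, p2=4, p3=2, p4=2, p5=5) → (p0=0, p1=2, p2=5, p3=4, p4=2, p5=8)
step 3: fire t0:  (p0=0, p1=2, p2=5, p3=4, p4=2, p5=8) → (p0=0, p1=2, p2=6, p3=6, p4=2, p5=11)
step 4: fire t0:  (p0=0, p1=2, p2=6, p3=6, p4=2, p5=11) → (p0=0, p1=2, p2=7, p3=8, p4=2, p5=14)
step 5: fire t0:  (p0=0, p1=2, p2=7, p3=8, p4=2, p5=14) → (p0=0, p1=2, p2=8, p3=10, p4=2, p5=17)
step 6: fire t0:  (p0=0, p1=2, p2=8, p3=10, p4=2, p5=17) → (p0=0, p1=2, p2=9, p3=12, p4=2, p5=20)

(p0=0, p1=2, p2=9, p3=12, p4=2, p5=20)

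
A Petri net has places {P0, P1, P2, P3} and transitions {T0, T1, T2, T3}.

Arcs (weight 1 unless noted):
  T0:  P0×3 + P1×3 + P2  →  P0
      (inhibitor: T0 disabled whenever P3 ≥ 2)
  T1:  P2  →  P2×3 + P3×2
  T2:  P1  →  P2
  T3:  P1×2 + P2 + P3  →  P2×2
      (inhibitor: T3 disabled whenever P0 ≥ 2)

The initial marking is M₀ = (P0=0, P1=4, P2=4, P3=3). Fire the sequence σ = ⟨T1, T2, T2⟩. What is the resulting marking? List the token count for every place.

(P0=0, P1=2, P2=8, P3=5)

step 1: fire T1:  (P0=0, P1=4, P2=4, P3=3) → (P0=0, P1=4, P2=6, P3=5)
step 2: fire T2:  (P0=0, P1=4, P2=6, P3=5) → (P0=0, P1=3, P2=7, P3=5)
step 3: fire T2:  (P0=0, P1=3, P2=7, P3=5) → (P0=0, P1=2, P2=8, P3=5)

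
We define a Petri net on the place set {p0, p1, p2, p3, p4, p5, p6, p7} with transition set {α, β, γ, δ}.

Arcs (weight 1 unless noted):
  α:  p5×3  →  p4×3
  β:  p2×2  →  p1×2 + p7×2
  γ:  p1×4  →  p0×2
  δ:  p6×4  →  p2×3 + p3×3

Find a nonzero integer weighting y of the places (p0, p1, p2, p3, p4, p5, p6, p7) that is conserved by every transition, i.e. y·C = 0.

Incidence matrix C (rows=places, cols=transitions):
        α    β    γ    δ
   p0   0    0    2    0
   p1   0    2   -4    0
   p2   0   -2    0    3
   p3   0    0    0    3
   p4   3    0    0    0
   p5  -3    0    0    0
   p6   0    0    0   -4
   p7   0    2    0    0

Candidate y = [2, 1, 1, -1, 0, 0, 0, 0]; check y·C column-wise:
  col α: 2·0 + 1·0 + 1·0 + -1·0 + 0·3 + 0·-3 = 0
  col β: 2·0 + 1·2 + 1·-2 + -1·0 + 0·2 = 0
  col γ: 2·2 + 1·-4 + 1·0 + -1·0 = 0
  col δ: 2·0 + 1·0 + 1·3 + -1·3 + 0·-4 = 0

y = (p0:2, p1:1, p2:1, p3:-1, p4:0, p5:0, p6:0, p7:0)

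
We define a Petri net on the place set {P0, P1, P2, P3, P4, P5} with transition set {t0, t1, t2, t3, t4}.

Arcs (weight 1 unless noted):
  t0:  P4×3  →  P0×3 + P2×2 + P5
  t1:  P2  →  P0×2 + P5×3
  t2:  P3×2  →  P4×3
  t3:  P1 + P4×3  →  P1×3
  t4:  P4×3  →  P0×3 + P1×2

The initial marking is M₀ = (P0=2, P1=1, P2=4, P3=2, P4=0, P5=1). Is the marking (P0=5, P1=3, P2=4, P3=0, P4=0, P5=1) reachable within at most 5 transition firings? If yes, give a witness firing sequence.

step 1: fire t2:  (P0=2, P1=1, P2=4, P3=2, P4=0, P5=1) → (P0=2, P1=1, P2=4, P3=0, P4=3, P5=1)
step 2: fire t4:  (P0=2, P1=1, P2=4, P3=0, P4=3, P5=1) → (P0=5, P1=3, P2=4, P3=0, P4=0, P5=1)

YES — reachable via ⟨t2, t4⟩ (2 firings)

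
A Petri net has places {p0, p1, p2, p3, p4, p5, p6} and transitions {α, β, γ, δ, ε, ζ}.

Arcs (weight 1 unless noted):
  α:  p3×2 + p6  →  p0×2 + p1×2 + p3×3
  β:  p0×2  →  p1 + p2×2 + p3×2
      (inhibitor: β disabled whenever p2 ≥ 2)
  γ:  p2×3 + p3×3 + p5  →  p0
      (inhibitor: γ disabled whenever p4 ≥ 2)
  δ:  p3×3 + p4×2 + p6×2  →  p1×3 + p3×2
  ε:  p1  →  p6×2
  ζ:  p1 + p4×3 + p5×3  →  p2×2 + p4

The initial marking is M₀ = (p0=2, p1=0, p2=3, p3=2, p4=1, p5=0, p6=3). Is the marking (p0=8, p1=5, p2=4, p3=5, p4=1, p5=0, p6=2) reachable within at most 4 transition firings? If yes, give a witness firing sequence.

NO — not reachable within 4 firings

depth 0: 1 marking
depth 1: 2 markings reached so far
depth 2: 4 markings reached so far
depth 3: 7 markings reached so far
depth 4: 9 markings reached so far
target is not among the 9 markings reachable within 4 steps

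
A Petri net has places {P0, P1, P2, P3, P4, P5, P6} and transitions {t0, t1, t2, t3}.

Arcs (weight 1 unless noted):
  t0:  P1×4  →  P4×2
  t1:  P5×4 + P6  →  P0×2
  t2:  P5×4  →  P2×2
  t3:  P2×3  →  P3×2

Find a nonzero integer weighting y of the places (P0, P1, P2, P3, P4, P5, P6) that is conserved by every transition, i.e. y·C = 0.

y = (P0:0, P1:1, P2:0, P3:0, P4:2, P5:0, P6:0)

Incidence matrix C (rows=places, cols=transitions):
       t0   t1   t2   t3
   P0   0    2    0    0
   P1  -4    0    0    0
   P2   0    0    2   -3
   P3   0    0    0    2
   P4   2    0    0    0
   P5   0   -4   -4    0
   P6   0   -1    0    0

Candidate y = [0, 1, 0, 0, 2, 0, 0]; check y·C column-wise:
  col t0: 1·-4 + 2·2 = 0
  col t1: 0·2 + 1·0 + 2·0 + 0·-4 + 0·-1 = 0
  col t2: 1·0 + 0·2 + 2·0 + 0·-4 = 0
  col t3: 1·0 + 0·-3 + 0·2 + 2·0 = 0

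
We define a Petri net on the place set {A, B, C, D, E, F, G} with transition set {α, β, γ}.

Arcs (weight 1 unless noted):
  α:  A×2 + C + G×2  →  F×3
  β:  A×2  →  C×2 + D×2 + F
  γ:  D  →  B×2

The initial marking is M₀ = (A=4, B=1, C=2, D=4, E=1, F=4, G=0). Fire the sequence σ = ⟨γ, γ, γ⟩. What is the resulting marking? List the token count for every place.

step 1: fire γ:  (A=4, B=1, C=2, D=4, E=1, F=4, G=0) → (A=4, B=3, C=2, D=3, E=1, F=4, G=0)
step 2: fire γ:  (A=4, B=3, C=2, D=3, E=1, F=4, G=0) → (A=4, B=5, C=2, D=2, E=1, F=4, G=0)
step 3: fire γ:  (A=4, B=5, C=2, D=2, E=1, F=4, G=0) → (A=4, B=7, C=2, D=1, E=1, F=4, G=0)

(A=4, B=7, C=2, D=1, E=1, F=4, G=0)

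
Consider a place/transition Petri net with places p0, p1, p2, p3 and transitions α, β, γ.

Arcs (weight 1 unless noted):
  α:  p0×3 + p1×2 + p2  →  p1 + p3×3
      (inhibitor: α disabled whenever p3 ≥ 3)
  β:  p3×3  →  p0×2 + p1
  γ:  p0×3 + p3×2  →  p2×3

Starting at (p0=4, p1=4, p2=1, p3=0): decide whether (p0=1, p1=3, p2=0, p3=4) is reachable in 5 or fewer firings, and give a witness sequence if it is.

NO — not reachable within 5 firings

depth 0: 1 marking
depth 1: 2 markings reached so far
depth 2: 3 markings reached so far
depth 3: 3 markings reached so far
(frontier empty at depth 3; search complete)
target is not among the 3 markings reachable within 5 steps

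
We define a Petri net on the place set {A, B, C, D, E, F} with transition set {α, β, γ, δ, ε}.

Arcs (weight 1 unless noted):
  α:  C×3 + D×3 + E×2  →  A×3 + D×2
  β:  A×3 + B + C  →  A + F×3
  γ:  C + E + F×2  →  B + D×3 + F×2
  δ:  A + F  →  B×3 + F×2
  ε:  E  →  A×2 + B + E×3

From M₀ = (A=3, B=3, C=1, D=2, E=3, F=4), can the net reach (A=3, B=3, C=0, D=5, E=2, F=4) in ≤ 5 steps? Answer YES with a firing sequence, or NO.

depth 0: 1 marking
depth 1: 5 markings reached so far
depth 2: 12 markings reached so far
depth 3: 21 markings reached so far
depth 4: 32 markings reached so far
depth 5: 45 markings reached so far
target is not among the 45 markings reachable within 5 steps

NO — not reachable within 5 firings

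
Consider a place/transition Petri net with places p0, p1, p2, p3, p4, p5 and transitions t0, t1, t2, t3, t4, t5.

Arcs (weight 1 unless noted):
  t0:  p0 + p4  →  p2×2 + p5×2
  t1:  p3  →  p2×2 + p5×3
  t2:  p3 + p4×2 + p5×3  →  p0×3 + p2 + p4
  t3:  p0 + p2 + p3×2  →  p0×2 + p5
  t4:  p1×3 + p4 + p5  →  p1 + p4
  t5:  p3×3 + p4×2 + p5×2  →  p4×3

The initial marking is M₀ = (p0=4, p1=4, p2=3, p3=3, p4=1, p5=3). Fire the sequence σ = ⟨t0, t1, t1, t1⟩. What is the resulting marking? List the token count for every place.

step 1: fire t0:  (p0=4, p1=4, p2=3, p3=3, p4=1, p5=3) → (p0=3, p1=4, p2=5, p3=3, p4=0, p5=5)
step 2: fire t1:  (p0=3, p1=4, p2=5, p3=3, p4=0, p5=5) → (p0=3, p1=4, p2=7, p3=2, p4=0, p5=8)
step 3: fire t1:  (p0=3, p1=4, p2=7, p3=2, p4=0, p5=8) → (p0=3, p1=4, p2=9, p3=1, p4=0, p5=11)
step 4: fire t1:  (p0=3, p1=4, p2=9, p3=1, p4=0, p5=11) → (p0=3, p1=4, p2=11, p3=0, p4=0, p5=14)

(p0=3, p1=4, p2=11, p3=0, p4=0, p5=14)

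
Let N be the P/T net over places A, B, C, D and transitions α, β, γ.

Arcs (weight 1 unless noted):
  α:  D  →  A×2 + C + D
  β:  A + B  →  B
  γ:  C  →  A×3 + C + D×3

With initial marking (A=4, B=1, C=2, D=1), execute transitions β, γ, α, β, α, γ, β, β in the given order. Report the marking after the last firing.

(A=10, B=1, C=4, D=7)

step 1: fire β:  (A=4, B=1, C=2, D=1) → (A=3, B=1, C=2, D=1)
step 2: fire γ:  (A=3, B=1, C=2, D=1) → (A=6, B=1, C=2, D=4)
step 3: fire α:  (A=6, B=1, C=2, D=4) → (A=8, B=1, C=3, D=4)
step 4: fire β:  (A=8, B=1, C=3, D=4) → (A=7, B=1, C=3, D=4)
step 5: fire α:  (A=7, B=1, C=3, D=4) → (A=9, B=1, C=4, D=4)
step 6: fire γ:  (A=9, B=1, C=4, D=4) → (A=12, B=1, C=4, D=7)
step 7: fire β:  (A=12, B=1, C=4, D=7) → (A=11, B=1, C=4, D=7)
step 8: fire β:  (A=11, B=1, C=4, D=7) → (A=10, B=1, C=4, D=7)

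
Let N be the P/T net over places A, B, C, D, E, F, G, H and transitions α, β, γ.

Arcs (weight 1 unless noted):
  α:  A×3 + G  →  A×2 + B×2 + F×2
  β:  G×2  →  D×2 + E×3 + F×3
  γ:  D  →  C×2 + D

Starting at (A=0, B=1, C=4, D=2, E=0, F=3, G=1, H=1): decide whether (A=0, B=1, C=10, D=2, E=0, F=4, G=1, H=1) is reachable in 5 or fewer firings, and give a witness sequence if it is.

NO — not reachable within 5 firings

depth 0: 1 marking
depth 1: 2 markings reached so far
depth 2: 3 markings reached so far
depth 3: 4 markings reached so far
depth 4: 5 markings reached so far
depth 5: 6 markings reached so far
target is not among the 6 markings reachable within 5 steps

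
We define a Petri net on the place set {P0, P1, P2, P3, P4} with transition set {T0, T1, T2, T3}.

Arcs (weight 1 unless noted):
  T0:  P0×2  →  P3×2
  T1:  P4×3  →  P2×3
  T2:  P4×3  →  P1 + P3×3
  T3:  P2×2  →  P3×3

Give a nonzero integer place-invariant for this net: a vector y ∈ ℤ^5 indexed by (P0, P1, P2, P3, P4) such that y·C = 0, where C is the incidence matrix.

Incidence matrix C (rows=places, cols=transitions):
       T0   T1   T2   T3
   P0  -2    0    0    0
   P1   0    0    1    0
   P2   0    3    0   -2
   P3   2    0    3    3
   P4   0   -3   -3    0

Candidate y = [2, 3, 3, 2, 3]; check y·C column-wise:
  col T0: 2·-2 + 3·0 + 3·0 + 2·2 + 3·0 = 0
  col T1: 2·0 + 3·0 + 3·3 + 2·0 + 3·-3 = 0
  col T2: 2·0 + 3·1 + 3·0 + 2·3 + 3·-3 = 0
  col T3: 2·0 + 3·0 + 3·-2 + 2·3 + 3·0 = 0

y = (P0:2, P1:3, P2:3, P3:2, P4:3)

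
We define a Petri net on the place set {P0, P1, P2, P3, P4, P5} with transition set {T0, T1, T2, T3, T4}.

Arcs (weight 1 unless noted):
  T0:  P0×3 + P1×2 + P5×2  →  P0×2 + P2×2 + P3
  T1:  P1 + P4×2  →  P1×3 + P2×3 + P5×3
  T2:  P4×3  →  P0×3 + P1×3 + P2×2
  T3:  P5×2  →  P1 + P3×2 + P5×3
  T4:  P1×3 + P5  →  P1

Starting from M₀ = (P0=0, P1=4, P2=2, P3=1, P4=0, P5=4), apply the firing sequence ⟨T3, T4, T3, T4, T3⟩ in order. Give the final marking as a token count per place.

step 1: fire T3:  (P0=0, P1=4, P2=2, P3=1, P4=0, P5=4) → (P0=0, P1=5, P2=2, P3=3, P4=0, P5=5)
step 2: fire T4:  (P0=0, P1=5, P2=2, P3=3, P4=0, P5=5) → (P0=0, P1=3, P2=2, P3=3, P4=0, P5=4)
step 3: fire T3:  (P0=0, P1=3, P2=2, P3=3, P4=0, P5=4) → (P0=0, P1=4, P2=2, P3=5, P4=0, P5=5)
step 4: fire T4:  (P0=0, P1=4, P2=2, P3=5, P4=0, P5=5) → (P0=0, P1=2, P2=2, P3=5, P4=0, P5=4)
step 5: fire T3:  (P0=0, P1=2, P2=2, P3=5, P4=0, P5=4) → (P0=0, P1=3, P2=2, P3=7, P4=0, P5=5)

(P0=0, P1=3, P2=2, P3=7, P4=0, P5=5)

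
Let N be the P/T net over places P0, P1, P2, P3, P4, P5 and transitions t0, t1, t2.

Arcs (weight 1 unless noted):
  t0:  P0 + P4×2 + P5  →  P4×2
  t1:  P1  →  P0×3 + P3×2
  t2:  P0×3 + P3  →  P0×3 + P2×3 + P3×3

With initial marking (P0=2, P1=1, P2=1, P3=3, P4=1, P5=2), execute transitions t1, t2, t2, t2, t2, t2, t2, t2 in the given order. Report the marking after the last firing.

step 1: fire t1:  (P0=2, P1=1, P2=1, P3=3, P4=1, P5=2) → (P0=5, P1=0, P2=1, P3=5, P4=1, P5=2)
step 2: fire t2:  (P0=5, P1=0, P2=1, P3=5, P4=1, P5=2) → (P0=5, P1=0, P2=4, P3=7, P4=1, P5=2)
step 3: fire t2:  (P0=5, P1=0, P2=4, P3=7, P4=1, P5=2) → (P0=5, P1=0, P2=7, P3=9, P4=1, P5=2)
step 4: fire t2:  (P0=5, P1=0, P2=7, P3=9, P4=1, P5=2) → (P0=5, P1=0, P2=10, P3=11, P4=1, P5=2)
step 5: fire t2:  (P0=5, P1=0, P2=10, P3=11, P4=1, P5=2) → (P0=5, P1=0, P2=13, P3=13, P4=1, P5=2)
step 6: fire t2:  (P0=5, P1=0, P2=13, P3=13, P4=1, P5=2) → (P0=5, P1=0, P2=16, P3=15, P4=1, P5=2)
step 7: fire t2:  (P0=5, P1=0, P2=16, P3=15, P4=1, P5=2) → (P0=5, P1=0, P2=19, P3=17, P4=1, P5=2)
step 8: fire t2:  (P0=5, P1=0, P2=19, P3=17, P4=1, P5=2) → (P0=5, P1=0, P2=22, P3=19, P4=1, P5=2)

(P0=5, P1=0, P2=22, P3=19, P4=1, P5=2)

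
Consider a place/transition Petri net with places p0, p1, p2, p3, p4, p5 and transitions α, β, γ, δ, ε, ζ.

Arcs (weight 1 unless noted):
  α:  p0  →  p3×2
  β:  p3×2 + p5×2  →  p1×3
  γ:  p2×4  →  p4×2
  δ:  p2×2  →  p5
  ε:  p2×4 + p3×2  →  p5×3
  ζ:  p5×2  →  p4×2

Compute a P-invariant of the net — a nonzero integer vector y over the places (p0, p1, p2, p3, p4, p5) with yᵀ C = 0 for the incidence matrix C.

y = (p0:2, p1:2, p2:1, p3:1, p4:2, p5:2)

Incidence matrix C (rows=places, cols=transitions):
        α    β    γ    δ    ε    ζ
   p0  -1    0    0    0    0    0
   p1   0    3    0    0    0    0
   p2   0    0   -4   -2   -4    0
   p3   2   -2    0    0   -2    0
   p4   0    0    2    0    0    2
   p5   0   -2    0    1    3   -2

Candidate y = [2, 2, 1, 1, 2, 2]; check y·C column-wise:
  col α: 2·-1 + 2·0 + 1·0 + 1·2 + 2·0 + 2·0 = 0
  col β: 2·0 + 2·3 + 1·0 + 1·-2 + 2·0 + 2·-2 = 0
  col γ: 2·0 + 2·0 + 1·-4 + 1·0 + 2·2 + 2·0 = 0
  col δ: 2·0 + 2·0 + 1·-2 + 1·0 + 2·0 + 2·1 = 0
  col ε: 2·0 + 2·0 + 1·-4 + 1·-2 + 2·0 + 2·3 = 0
  col ζ: 2·0 + 2·0 + 1·0 + 1·0 + 2·2 + 2·-2 = 0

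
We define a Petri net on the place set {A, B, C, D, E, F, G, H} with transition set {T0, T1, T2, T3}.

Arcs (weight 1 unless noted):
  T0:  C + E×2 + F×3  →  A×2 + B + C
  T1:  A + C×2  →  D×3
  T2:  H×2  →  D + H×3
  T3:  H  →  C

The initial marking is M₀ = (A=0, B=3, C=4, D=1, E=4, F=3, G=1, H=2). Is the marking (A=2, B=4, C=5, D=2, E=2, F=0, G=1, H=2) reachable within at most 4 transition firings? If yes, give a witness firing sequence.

step 1: fire T0:  (A=0, B=3, C=4, D=1, E=4, F=3, G=1, H=2) → (A=2, B=4, C=4, D=1, E=2, F=0, G=1, H=2)
step 2: fire T2:  (A=2, B=4, C=4, D=1, E=2, F=0, G=1, H=2) → (A=2, B=4, C=4, D=2, E=2, F=0, G=1, H=3)
step 3: fire T3:  (A=2, B=4, C=4, D=2, E=2, F=0, G=1, H=3) → (A=2, B=4, C=5, D=2, E=2, F=0, G=1, H=2)

YES — reachable via ⟨T0, T2, T3⟩ (3 firings)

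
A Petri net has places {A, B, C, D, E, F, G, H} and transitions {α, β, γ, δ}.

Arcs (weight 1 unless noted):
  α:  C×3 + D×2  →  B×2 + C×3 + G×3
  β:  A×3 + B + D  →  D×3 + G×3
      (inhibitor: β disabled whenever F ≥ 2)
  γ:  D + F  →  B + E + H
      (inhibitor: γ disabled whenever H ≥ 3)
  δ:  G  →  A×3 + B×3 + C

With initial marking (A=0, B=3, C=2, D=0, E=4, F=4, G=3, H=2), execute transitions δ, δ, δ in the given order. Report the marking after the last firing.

step 1: fire δ:  (A=0, B=3, C=2, D=0, E=4, F=4, G=3, H=2) → (A=3, B=6, C=3, D=0, E=4, F=4, G=2, H=2)
step 2: fire δ:  (A=3, B=6, C=3, D=0, E=4, F=4, G=2, H=2) → (A=6, B=9, C=4, D=0, E=4, F=4, G=1, H=2)
step 3: fire δ:  (A=6, B=9, C=4, D=0, E=4, F=4, G=1, H=2) → (A=9, B=12, C=5, D=0, E=4, F=4, G=0, H=2)

(A=9, B=12, C=5, D=0, E=4, F=4, G=0, H=2)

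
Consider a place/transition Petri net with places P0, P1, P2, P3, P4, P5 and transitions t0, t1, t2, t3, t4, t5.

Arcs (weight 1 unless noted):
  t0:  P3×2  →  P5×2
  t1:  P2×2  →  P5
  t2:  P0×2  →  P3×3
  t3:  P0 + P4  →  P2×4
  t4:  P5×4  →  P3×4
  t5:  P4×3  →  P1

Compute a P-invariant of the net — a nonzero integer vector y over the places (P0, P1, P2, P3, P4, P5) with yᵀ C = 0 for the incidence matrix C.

Incidence matrix C (rows=places, cols=transitions):
       t0   t1   t2   t3   t4   t5
   P0   0    0   -2   -1    0    0
   P1   0    0    0    0    0    1
   P2   0   -2    0    4    0    0
   P3  -2    0    3    0    4    0
   P4   0    0    0   -1    0   -3
   P5   2    1    0    0   -4    0

Candidate y = [3, 3, 1, 2, 1, 2]; check y·C column-wise:
  col t0: 3·0 + 3·0 + 1·0 + 2·-2 + 1·0 + 2·2 = 0
  col t1: 3·0 + 3·0 + 1·-2 + 2·0 + 1·0 + 2·1 = 0
  col t2: 3·-2 + 3·0 + 1·0 + 2·3 + 1·0 + 2·0 = 0
  col t3: 3·-1 + 3·0 + 1·4 + 2·0 + 1·-1 + 2·0 = 0
  col t4: 3·0 + 3·0 + 1·0 + 2·4 + 1·0 + 2·-4 = 0
  col t5: 3·0 + 3·1 + 1·0 + 2·0 + 1·-3 + 2·0 = 0

y = (P0:3, P1:3, P2:1, P3:2, P4:1, P5:2)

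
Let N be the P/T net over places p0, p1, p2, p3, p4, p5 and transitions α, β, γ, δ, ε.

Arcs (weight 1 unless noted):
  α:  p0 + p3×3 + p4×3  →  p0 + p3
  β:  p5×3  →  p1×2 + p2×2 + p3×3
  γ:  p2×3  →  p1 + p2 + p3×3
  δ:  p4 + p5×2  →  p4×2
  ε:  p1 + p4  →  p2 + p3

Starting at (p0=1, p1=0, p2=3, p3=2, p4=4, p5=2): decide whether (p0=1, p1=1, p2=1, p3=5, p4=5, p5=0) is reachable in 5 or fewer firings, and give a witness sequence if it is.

YES — reachable via ⟨γ, δ⟩ (2 firings)

step 1: fire γ:  (p0=1, p1=0, p2=3, p3=2, p4=4, p5=2) → (p0=1, p1=1, p2=1, p3=5, p4=4, p5=2)
step 2: fire δ:  (p0=1, p1=1, p2=1, p3=5, p4=4, p5=2) → (p0=1, p1=1, p2=1, p3=5, p4=5, p5=0)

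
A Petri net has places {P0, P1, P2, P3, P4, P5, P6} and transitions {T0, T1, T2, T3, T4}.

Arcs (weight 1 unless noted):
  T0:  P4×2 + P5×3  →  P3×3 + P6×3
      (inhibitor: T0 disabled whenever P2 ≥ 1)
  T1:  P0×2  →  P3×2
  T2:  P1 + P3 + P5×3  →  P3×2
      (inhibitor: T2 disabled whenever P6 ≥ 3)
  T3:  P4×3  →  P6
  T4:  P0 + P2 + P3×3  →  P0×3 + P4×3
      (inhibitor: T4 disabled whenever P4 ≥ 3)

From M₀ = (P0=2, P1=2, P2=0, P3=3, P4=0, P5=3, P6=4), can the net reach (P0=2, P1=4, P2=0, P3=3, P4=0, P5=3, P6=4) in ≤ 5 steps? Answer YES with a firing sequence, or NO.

depth 0: 1 marking
depth 1: 2 markings reached so far
depth 2: 2 markings reached so far
(frontier empty at depth 2; search complete)
target is not among the 2 markings reachable within 5 steps

NO — not reachable within 5 firings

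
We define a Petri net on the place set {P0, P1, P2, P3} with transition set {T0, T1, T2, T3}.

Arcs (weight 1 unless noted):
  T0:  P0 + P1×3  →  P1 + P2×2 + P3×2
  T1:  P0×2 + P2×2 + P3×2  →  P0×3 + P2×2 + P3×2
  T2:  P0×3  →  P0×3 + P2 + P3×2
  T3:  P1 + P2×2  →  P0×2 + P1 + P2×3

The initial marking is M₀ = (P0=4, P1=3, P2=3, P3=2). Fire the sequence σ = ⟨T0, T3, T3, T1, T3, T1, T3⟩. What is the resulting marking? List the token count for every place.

step 1: fire T0:  (P0=4, P1=3, P2=3, P3=2) → (P0=3, P1=1, P2=5, P3=4)
step 2: fire T3:  (P0=3, P1=1, P2=5, P3=4) → (P0=5, P1=1, P2=6, P3=4)
step 3: fire T3:  (P0=5, P1=1, P2=6, P3=4) → (P0=7, P1=1, P2=7, P3=4)
step 4: fire T1:  (P0=7, P1=1, P2=7, P3=4) → (P0=8, P1=1, P2=7, P3=4)
step 5: fire T3:  (P0=8, P1=1, P2=7, P3=4) → (P0=10, P1=1, P2=8, P3=4)
step 6: fire T1:  (P0=10, P1=1, P2=8, P3=4) → (P0=11, P1=1, P2=8, P3=4)
step 7: fire T3:  (P0=11, P1=1, P2=8, P3=4) → (P0=13, P1=1, P2=9, P3=4)

(P0=13, P1=1, P2=9, P3=4)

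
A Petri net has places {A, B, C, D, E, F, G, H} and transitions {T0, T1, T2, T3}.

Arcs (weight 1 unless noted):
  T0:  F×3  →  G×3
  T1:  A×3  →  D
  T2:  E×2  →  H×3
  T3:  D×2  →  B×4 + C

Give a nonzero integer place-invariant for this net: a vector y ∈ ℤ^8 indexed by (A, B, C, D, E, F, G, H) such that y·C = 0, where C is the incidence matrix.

Incidence matrix C (rows=places, cols=transitions):
       T0   T1   T2   T3
    A   0   -3    0    0
    B   0    0    0    4
    C   0    0    0    1
    D   0    1    0   -2
    E   0    0   -2    0
    F  -3    0    0    0
    G   3    0    0    0
    H   0    0    3    0

Candidate y = [0, 1, -4, 0, 0, 0, 0, 0]; check y·C column-wise:
  col T0: 1·0 + -4·0 + 0·-3 + 0·3 = 0
  col T1: 0·-3 + 1·0 + -4·0 + 0·1 = 0
  col T2: 1·0 + -4·0 + 0·-2 + 0·3 = 0
  col T3: 1·4 + -4·1 + 0·-2 = 0

y = (A:0, B:1, C:-4, D:0, E:0, F:0, G:0, H:0)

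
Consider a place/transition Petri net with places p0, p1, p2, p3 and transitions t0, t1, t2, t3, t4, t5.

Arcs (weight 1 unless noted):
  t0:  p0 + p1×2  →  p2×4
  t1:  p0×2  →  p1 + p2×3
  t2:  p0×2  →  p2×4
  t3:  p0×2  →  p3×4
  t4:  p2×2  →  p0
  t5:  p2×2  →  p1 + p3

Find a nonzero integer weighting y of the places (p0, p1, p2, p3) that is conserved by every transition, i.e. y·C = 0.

Incidence matrix C (rows=places, cols=transitions):
       t0   t1   t2   t3   t4   t5
   p0  -1   -2   -2   -2    1    0
   p1  -2    1    0    0    0    1
   p2   4    3    4    0   -2   -2
   p3   0    0    0    4    0    1

Candidate y = [2, 1, 1, 1]; check y·C column-wise:
  col t0: 2·-1 + 1·-2 + 1·4 + 1·0 = 0
  col t1: 2·-2 + 1·1 + 1·3 + 1·0 = 0
  col t2: 2·-2 + 1·0 + 1·4 + 1·0 = 0
  col t3: 2·-2 + 1·0 + 1·0 + 1·4 = 0
  col t4: 2·1 + 1·0 + 1·-2 + 1·0 = 0
  col t5: 2·0 + 1·1 + 1·-2 + 1·1 = 0

y = (p0:2, p1:1, p2:1, p3:1)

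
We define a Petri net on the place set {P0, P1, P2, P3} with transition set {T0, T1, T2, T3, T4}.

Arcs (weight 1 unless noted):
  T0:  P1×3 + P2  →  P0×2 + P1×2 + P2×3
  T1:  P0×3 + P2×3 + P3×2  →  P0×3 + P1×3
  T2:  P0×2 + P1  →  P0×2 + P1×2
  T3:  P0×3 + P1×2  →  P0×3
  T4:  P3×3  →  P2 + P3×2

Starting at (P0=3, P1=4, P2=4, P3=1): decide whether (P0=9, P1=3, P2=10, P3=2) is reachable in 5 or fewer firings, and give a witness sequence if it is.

NO — not reachable within 5 firings

depth 0: 1 marking
depth 1: 4 markings reached so far
depth 2: 10 markings reached so far
depth 3: 16 markings reached so far
depth 4: 22 markings reached so far
depth 5: 27 markings reached so far
target is not among the 27 markings reachable within 5 steps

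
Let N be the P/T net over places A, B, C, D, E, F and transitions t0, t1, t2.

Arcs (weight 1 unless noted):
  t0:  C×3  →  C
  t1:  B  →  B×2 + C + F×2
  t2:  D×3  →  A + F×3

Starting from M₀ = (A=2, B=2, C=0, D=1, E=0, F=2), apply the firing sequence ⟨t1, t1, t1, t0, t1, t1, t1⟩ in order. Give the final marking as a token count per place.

(A=2, B=8, C=4, D=1, E=0, F=14)

step 1: fire t1:  (A=2, B=2, C=0, D=1, E=0, F=2) → (A=2, B=3, C=1, D=1, E=0, F=4)
step 2: fire t1:  (A=2, B=3, C=1, D=1, E=0, F=4) → (A=2, B=4, C=2, D=1, E=0, F=6)
step 3: fire t1:  (A=2, B=4, C=2, D=1, E=0, F=6) → (A=2, B=5, C=3, D=1, E=0, F=8)
step 4: fire t0:  (A=2, B=5, C=3, D=1, E=0, F=8) → (A=2, B=5, C=1, D=1, E=0, F=8)
step 5: fire t1:  (A=2, B=5, C=1, D=1, E=0, F=8) → (A=2, B=6, C=2, D=1, E=0, F=10)
step 6: fire t1:  (A=2, B=6, C=2, D=1, E=0, F=10) → (A=2, B=7, C=3, D=1, E=0, F=12)
step 7: fire t1:  (A=2, B=7, C=3, D=1, E=0, F=12) → (A=2, B=8, C=4, D=1, E=0, F=14)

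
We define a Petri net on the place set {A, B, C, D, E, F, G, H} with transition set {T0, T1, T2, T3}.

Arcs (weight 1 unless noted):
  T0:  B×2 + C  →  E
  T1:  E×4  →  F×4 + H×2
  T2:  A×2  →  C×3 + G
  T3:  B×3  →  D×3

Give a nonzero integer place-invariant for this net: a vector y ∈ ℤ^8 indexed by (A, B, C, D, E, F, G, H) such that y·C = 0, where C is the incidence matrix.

y = (A:3, B:-1, C:2, D:-1, E:0, F:0, G:0, H:0)

Incidence matrix C (rows=places, cols=transitions):
       T0   T1   T2   T3
    A   0    0   -2    0
    B  -2    0    0   -3
    C  -1    0    3    0
    D   0    0    0    3
    E   1   -4    0    0
    F   0    4    0    0
    G   0    0    1    0
    H   0    2    0    0

Candidate y = [3, -1, 2, -1, 0, 0, 0, 0]; check y·C column-wise:
  col T0: 3·0 + -1·-2 + 2·-1 + -1·0 + 0·1 = 0
  col T1: 3·0 + -1·0 + 2·0 + -1·0 + 0·-4 + 0·4 + 0·2 = 0
  col T2: 3·-2 + -1·0 + 2·3 + -1·0 + 0·1 = 0
  col T3: 3·0 + -1·-3 + 2·0 + -1·3 = 0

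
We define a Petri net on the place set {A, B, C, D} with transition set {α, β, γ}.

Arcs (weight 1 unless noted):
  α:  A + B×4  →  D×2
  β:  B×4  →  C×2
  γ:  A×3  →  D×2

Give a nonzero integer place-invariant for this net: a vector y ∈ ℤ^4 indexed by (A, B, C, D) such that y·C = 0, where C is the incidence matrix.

y = (A:2, B:1, C:2, D:3)

Incidence matrix C (rows=places, cols=transitions):
        α    β    γ
    A  -1    0   -3
    B  -4   -4    0
    C   0    2    0
    D   2    0    2

Candidate y = [2, 1, 2, 3]; check y·C column-wise:
  col α: 2·-1 + 1·-4 + 2·0 + 3·2 = 0
  col β: 2·0 + 1·-4 + 2·2 + 3·0 = 0
  col γ: 2·-3 + 1·0 + 2·0 + 3·2 = 0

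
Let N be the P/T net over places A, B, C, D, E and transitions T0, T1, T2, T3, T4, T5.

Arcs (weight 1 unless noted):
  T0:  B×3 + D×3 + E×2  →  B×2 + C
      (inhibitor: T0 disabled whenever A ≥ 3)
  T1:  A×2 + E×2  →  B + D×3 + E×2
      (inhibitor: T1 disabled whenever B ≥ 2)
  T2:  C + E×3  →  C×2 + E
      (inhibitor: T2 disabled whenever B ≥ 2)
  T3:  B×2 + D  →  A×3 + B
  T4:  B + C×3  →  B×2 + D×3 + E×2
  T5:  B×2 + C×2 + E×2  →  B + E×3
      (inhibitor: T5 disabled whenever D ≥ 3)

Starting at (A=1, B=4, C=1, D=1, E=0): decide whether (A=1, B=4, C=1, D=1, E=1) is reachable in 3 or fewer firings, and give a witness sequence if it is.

NO — not reachable within 3 firings

depth 0: 1 marking
depth 1: 2 markings reached so far
depth 2: 2 markings reached so far
(frontier empty at depth 2; search complete)
target is not among the 2 markings reachable within 3 steps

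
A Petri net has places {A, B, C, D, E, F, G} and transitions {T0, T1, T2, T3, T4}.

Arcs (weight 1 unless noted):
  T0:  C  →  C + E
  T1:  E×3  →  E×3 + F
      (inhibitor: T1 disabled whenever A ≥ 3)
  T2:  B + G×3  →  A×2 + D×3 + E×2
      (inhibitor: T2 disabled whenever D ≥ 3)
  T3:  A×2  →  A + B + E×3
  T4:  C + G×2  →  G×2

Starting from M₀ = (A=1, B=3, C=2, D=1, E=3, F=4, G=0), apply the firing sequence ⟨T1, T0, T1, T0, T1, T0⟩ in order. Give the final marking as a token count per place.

(A=1, B=3, C=2, D=1, E=6, F=7, G=0)

step 1: fire T1:  (A=1, B=3, C=2, D=1, E=3, F=4, G=0) → (A=1, B=3, C=2, D=1, E=3, F=5, G=0)
step 2: fire T0:  (A=1, B=3, C=2, D=1, E=3, F=5, G=0) → (A=1, B=3, C=2, D=1, E=4, F=5, G=0)
step 3: fire T1:  (A=1, B=3, C=2, D=1, E=4, F=5, G=0) → (A=1, B=3, C=2, D=1, E=4, F=6, G=0)
step 4: fire T0:  (A=1, B=3, C=2, D=1, E=4, F=6, G=0) → (A=1, B=3, C=2, D=1, E=5, F=6, G=0)
step 5: fire T1:  (A=1, B=3, C=2, D=1, E=5, F=6, G=0) → (A=1, B=3, C=2, D=1, E=5, F=7, G=0)
step 6: fire T0:  (A=1, B=3, C=2, D=1, E=5, F=7, G=0) → (A=1, B=3, C=2, D=1, E=6, F=7, G=0)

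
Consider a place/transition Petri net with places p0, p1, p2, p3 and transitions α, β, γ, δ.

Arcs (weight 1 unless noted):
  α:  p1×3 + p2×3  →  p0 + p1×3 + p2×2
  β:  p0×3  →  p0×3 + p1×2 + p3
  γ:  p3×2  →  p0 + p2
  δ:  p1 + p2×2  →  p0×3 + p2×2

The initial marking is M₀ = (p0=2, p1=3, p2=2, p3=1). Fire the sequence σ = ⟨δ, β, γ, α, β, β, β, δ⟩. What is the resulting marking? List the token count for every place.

(p0=10, p1=9, p2=2, p3=3)

step 1: fire δ:  (p0=2, p1=3, p2=2, p3=1) → (p0=5, p1=2, p2=2, p3=1)
step 2: fire β:  (p0=5, p1=2, p2=2, p3=1) → (p0=5, p1=4, p2=2, p3=2)
step 3: fire γ:  (p0=5, p1=4, p2=2, p3=2) → (p0=6, p1=4, p2=3, p3=0)
step 4: fire α:  (p0=6, p1=4, p2=3, p3=0) → (p0=7, p1=4, p2=2, p3=0)
step 5: fire β:  (p0=7, p1=4, p2=2, p3=0) → (p0=7, p1=6, p2=2, p3=1)
step 6: fire β:  (p0=7, p1=6, p2=2, p3=1) → (p0=7, p1=8, p2=2, p3=2)
step 7: fire β:  (p0=7, p1=8, p2=2, p3=2) → (p0=7, p1=10, p2=2, p3=3)
step 8: fire δ:  (p0=7, p1=10, p2=2, p3=3) → (p0=10, p1=9, p2=2, p3=3)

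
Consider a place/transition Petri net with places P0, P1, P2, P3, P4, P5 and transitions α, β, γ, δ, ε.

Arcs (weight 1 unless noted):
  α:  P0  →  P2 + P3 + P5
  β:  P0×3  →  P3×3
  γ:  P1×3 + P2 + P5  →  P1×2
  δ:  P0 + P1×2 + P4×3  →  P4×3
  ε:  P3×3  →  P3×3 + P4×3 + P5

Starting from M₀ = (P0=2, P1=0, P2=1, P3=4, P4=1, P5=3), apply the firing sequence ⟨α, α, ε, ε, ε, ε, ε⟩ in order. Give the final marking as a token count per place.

step 1: fire α:  (P0=2, P1=0, P2=1, P3=4, P4=1, P5=3) → (P0=1, P1=0, P2=2, P3=5, P4=1, P5=4)
step 2: fire α:  (P0=1, P1=0, P2=2, P3=5, P4=1, P5=4) → (P0=0, P1=0, P2=3, P3=6, P4=1, P5=5)
step 3: fire ε:  (P0=0, P1=0, P2=3, P3=6, P4=1, P5=5) → (P0=0, P1=0, P2=3, P3=6, P4=4, P5=6)
step 4: fire ε:  (P0=0, P1=0, P2=3, P3=6, P4=4, P5=6) → (P0=0, P1=0, P2=3, P3=6, P4=7, P5=7)
step 5: fire ε:  (P0=0, P1=0, P2=3, P3=6, P4=7, P5=7) → (P0=0, P1=0, P2=3, P3=6, P4=10, P5=8)
step 6: fire ε:  (P0=0, P1=0, P2=3, P3=6, P4=10, P5=8) → (P0=0, P1=0, P2=3, P3=6, P4=13, P5=9)
step 7: fire ε:  (P0=0, P1=0, P2=3, P3=6, P4=13, P5=9) → (P0=0, P1=0, P2=3, P3=6, P4=16, P5=10)

(P0=0, P1=0, P2=3, P3=6, P4=16, P5=10)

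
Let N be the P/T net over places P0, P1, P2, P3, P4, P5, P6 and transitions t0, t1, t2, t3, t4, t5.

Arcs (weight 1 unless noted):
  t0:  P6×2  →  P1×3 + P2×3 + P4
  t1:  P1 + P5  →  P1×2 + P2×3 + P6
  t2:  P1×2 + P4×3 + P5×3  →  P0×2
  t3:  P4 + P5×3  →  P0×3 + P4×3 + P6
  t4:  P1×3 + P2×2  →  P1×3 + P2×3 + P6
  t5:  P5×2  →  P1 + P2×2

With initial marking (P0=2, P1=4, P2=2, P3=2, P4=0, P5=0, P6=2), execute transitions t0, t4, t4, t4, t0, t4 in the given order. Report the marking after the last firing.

(P0=2, P1=10, P2=12, P3=2, P4=2, P5=0, P6=2)

step 1: fire t0:  (P0=2, P1=4, P2=2, P3=2, P4=0, P5=0, P6=2) → (P0=2, P1=7, P2=5, P3=2, P4=1, P5=0, P6=0)
step 2: fire t4:  (P0=2, P1=7, P2=5, P3=2, P4=1, P5=0, P6=0) → (P0=2, P1=7, P2=6, P3=2, P4=1, P5=0, P6=1)
step 3: fire t4:  (P0=2, P1=7, P2=6, P3=2, P4=1, P5=0, P6=1) → (P0=2, P1=7, P2=7, P3=2, P4=1, P5=0, P6=2)
step 4: fire t4:  (P0=2, P1=7, P2=7, P3=2, P4=1, P5=0, P6=2) → (P0=2, P1=7, P2=8, P3=2, P4=1, P5=0, P6=3)
step 5: fire t0:  (P0=2, P1=7, P2=8, P3=2, P4=1, P5=0, P6=3) → (P0=2, P1=10, P2=11, P3=2, P4=2, P5=0, P6=1)
step 6: fire t4:  (P0=2, P1=10, P2=11, P3=2, P4=2, P5=0, P6=1) → (P0=2, P1=10, P2=12, P3=2, P4=2, P5=0, P6=2)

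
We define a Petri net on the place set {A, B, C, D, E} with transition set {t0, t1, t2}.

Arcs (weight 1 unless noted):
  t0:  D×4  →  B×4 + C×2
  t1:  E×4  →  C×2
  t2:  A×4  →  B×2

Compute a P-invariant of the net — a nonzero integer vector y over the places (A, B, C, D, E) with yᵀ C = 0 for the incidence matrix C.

y = (A:1, B:2, C:0, D:2, E:0)

Incidence matrix C (rows=places, cols=transitions):
       t0   t1   t2
    A   0    0   -4
    B   4    0    2
    C   2    2    0
    D  -4    0    0
    E   0   -4    0

Candidate y = [1, 2, 0, 2, 0]; check y·C column-wise:
  col t0: 1·0 + 2·4 + 0·2 + 2·-4 = 0
  col t1: 1·0 + 2·0 + 0·2 + 2·0 + 0·-4 = 0
  col t2: 1·-4 + 2·2 + 2·0 = 0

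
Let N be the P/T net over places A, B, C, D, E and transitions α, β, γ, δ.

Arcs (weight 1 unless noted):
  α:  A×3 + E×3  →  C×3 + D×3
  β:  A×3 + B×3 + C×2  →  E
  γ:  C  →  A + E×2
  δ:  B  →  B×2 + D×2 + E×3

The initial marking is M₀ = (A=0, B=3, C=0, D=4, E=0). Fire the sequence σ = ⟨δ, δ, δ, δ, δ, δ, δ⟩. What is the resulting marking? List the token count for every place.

step 1: fire δ:  (A=0, B=3, C=0, D=4, E=0) → (A=0, B=4, C=0, D=6, E=3)
step 2: fire δ:  (A=0, B=4, C=0, D=6, E=3) → (A=0, B=5, C=0, D=8, E=6)
step 3: fire δ:  (A=0, B=5, C=0, D=8, E=6) → (A=0, B=6, C=0, D=10, E=9)
step 4: fire δ:  (A=0, B=6, C=0, D=10, E=9) → (A=0, B=7, C=0, D=12, E=12)
step 5: fire δ:  (A=0, B=7, C=0, D=12, E=12) → (A=0, B=8, C=0, D=14, E=15)
step 6: fire δ:  (A=0, B=8, C=0, D=14, E=15) → (A=0, B=9, C=0, D=16, E=18)
step 7: fire δ:  (A=0, B=9, C=0, D=16, E=18) → (A=0, B=10, C=0, D=18, E=21)

(A=0, B=10, C=0, D=18, E=21)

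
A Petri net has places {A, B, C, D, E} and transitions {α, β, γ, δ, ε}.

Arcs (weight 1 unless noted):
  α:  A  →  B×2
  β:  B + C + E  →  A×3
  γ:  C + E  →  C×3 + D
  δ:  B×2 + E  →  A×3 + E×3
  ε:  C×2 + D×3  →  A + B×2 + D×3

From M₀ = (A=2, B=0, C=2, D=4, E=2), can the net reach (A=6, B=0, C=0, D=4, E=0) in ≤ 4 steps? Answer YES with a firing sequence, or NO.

NO — not reachable within 4 firings

depth 0: 1 marking
depth 1: 4 markings reached so far
depth 2: 12 markings reached so far
depth 3: 26 markings reached so far
depth 4: 46 markings reached so far
target is not among the 46 markings reachable within 4 steps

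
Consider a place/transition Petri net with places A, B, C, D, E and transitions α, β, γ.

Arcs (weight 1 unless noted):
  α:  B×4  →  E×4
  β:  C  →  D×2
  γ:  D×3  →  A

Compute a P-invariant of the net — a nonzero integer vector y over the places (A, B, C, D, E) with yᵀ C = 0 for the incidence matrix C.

Incidence matrix C (rows=places, cols=transitions):
        α    β    γ
    A   0    0    1
    B  -4    0    0
    C   0   -1    0
    D   0    2   -3
    E   4    0    0

Candidate y = [3, 0, 2, 1, 0]; check y·C column-wise:
  col α: 3·0 + 0·-4 + 2·0 + 1·0 + 0·4 = 0
  col β: 3·0 + 2·-1 + 1·2 = 0
  col γ: 3·1 + 2·0 + 1·-3 = 0

y = (A:3, B:0, C:2, D:1, E:0)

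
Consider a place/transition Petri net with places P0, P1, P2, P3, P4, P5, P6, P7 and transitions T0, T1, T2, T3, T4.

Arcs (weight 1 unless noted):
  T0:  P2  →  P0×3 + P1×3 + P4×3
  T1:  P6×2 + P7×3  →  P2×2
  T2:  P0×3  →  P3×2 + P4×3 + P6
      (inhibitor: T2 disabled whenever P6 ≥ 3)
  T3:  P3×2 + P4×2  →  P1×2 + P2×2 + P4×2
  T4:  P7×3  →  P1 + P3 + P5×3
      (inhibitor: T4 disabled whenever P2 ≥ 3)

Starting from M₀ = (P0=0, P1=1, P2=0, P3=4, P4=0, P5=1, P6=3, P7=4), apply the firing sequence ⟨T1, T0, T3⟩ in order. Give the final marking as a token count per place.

(P0=3, P1=6, P2=3, P3=2, P4=3, P5=1, P6=1, P7=1)

step 1: fire T1:  (P0=0, P1=1, P2=0, P3=4, P4=0, P5=1, P6=3, P7=4) → (P0=0, P1=1, P2=2, P3=4, P4=0, P5=1, P6=1, P7=1)
step 2: fire T0:  (P0=0, P1=1, P2=2, P3=4, P4=0, P5=1, P6=1, P7=1) → (P0=3, P1=4, P2=1, P3=4, P4=3, P5=1, P6=1, P7=1)
step 3: fire T3:  (P0=3, P1=4, P2=1, P3=4, P4=3, P5=1, P6=1, P7=1) → (P0=3, P1=6, P2=3, P3=2, P4=3, P5=1, P6=1, P7=1)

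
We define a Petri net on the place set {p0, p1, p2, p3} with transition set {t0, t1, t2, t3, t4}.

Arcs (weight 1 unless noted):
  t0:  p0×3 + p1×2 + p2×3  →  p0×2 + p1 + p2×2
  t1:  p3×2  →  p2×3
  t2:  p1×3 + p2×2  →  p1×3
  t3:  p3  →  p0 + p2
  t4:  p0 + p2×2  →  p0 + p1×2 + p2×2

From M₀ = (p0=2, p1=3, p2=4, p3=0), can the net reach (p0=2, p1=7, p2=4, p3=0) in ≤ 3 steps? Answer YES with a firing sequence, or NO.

step 1: fire t4:  (p0=2, p1=3, p2=4, p3=0) → (p0=2, p1=5, p2=4, p3=0)
step 2: fire t4:  (p0=2, p1=5, p2=4, p3=0) → (p0=2, p1=7, p2=4, p3=0)

YES — reachable via ⟨t4, t4⟩ (2 firings)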